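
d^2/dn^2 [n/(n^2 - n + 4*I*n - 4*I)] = 2*(n*(2*n - 1 + 4*I)^2 + (-3*n + 1 - 4*I)*(n^2 - n + 4*I*n - 4*I))/(n^2 - n + 4*I*n - 4*I)^3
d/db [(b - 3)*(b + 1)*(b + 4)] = 3*b^2 + 4*b - 11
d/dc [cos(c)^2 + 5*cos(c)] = -(2*cos(c) + 5)*sin(c)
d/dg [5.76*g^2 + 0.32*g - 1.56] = 11.52*g + 0.32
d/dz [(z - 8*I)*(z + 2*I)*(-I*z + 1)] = -3*I*z^2 - 10*z - 22*I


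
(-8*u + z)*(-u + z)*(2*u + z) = 16*u^3 - 10*u^2*z - 7*u*z^2 + z^3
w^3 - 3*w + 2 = (w - 1)^2*(w + 2)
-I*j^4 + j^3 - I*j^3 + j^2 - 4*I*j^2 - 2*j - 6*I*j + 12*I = (j + 2)*(j - 2*I)*(j + 3*I)*(-I*j + I)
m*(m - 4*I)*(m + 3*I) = m^3 - I*m^2 + 12*m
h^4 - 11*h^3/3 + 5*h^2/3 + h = h*(h - 3)*(h - 1)*(h + 1/3)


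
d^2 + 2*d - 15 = (d - 3)*(d + 5)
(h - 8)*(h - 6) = h^2 - 14*h + 48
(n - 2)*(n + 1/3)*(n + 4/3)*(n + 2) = n^4 + 5*n^3/3 - 32*n^2/9 - 20*n/3 - 16/9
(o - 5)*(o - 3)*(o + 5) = o^3 - 3*o^2 - 25*o + 75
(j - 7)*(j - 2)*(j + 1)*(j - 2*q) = j^4 - 2*j^3*q - 8*j^3 + 16*j^2*q + 5*j^2 - 10*j*q + 14*j - 28*q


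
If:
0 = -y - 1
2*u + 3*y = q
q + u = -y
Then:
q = -1/3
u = 4/3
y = -1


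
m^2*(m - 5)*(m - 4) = m^4 - 9*m^3 + 20*m^2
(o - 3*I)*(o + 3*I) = o^2 + 9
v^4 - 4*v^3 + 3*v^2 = v^2*(v - 3)*(v - 1)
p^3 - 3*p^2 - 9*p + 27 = (p - 3)^2*(p + 3)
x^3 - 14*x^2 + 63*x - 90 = (x - 6)*(x - 5)*(x - 3)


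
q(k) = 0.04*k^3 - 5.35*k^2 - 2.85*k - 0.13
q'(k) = 0.12*k^2 - 10.7*k - 2.85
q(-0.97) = -2.44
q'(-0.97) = 7.64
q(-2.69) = -31.96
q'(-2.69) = 26.80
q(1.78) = -21.93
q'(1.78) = -21.52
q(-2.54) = -28.06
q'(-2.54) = 25.10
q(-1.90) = -14.30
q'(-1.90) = 17.91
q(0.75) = -5.26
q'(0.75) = -10.81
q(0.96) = -7.76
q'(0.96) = -13.01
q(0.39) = -2.05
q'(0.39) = -7.00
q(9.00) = -429.97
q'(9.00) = -89.43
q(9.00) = -429.97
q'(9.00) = -89.43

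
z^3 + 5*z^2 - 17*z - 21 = (z - 3)*(z + 1)*(z + 7)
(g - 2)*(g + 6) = g^2 + 4*g - 12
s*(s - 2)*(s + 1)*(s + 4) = s^4 + 3*s^3 - 6*s^2 - 8*s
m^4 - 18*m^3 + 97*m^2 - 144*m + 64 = (m - 8)^2*(m - 1)^2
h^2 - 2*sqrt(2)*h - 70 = (h - 7*sqrt(2))*(h + 5*sqrt(2))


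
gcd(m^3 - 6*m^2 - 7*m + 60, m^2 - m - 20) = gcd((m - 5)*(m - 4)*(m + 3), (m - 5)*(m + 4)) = m - 5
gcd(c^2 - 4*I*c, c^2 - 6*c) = c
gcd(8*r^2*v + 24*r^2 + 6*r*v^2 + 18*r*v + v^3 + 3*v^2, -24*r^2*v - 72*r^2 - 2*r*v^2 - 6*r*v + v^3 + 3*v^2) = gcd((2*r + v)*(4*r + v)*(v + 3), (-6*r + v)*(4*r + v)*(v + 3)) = 4*r*v + 12*r + v^2 + 3*v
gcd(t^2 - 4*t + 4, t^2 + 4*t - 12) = t - 2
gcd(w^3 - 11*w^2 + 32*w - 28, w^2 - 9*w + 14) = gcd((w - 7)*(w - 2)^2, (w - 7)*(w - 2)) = w^2 - 9*w + 14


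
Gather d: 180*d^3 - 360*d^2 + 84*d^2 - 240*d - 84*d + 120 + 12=180*d^3 - 276*d^2 - 324*d + 132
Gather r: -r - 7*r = -8*r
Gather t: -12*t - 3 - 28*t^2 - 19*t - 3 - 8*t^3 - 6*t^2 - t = -8*t^3 - 34*t^2 - 32*t - 6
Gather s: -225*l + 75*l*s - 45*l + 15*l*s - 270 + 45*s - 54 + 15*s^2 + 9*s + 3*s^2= -270*l + 18*s^2 + s*(90*l + 54) - 324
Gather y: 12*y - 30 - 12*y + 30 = 0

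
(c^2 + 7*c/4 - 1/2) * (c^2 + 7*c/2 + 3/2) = c^4 + 21*c^3/4 + 57*c^2/8 + 7*c/8 - 3/4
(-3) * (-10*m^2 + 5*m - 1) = 30*m^2 - 15*m + 3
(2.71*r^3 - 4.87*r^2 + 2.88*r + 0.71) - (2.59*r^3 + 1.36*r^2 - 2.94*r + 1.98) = 0.12*r^3 - 6.23*r^2 + 5.82*r - 1.27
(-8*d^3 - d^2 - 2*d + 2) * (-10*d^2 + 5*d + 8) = 80*d^5 - 30*d^4 - 49*d^3 - 38*d^2 - 6*d + 16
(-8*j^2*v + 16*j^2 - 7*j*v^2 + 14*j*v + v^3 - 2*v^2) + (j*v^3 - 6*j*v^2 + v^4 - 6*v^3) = -8*j^2*v + 16*j^2 + j*v^3 - 13*j*v^2 + 14*j*v + v^4 - 5*v^3 - 2*v^2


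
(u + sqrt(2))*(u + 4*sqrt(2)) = u^2 + 5*sqrt(2)*u + 8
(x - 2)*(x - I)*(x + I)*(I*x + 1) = I*x^4 + x^3 - 2*I*x^3 - 2*x^2 + I*x^2 + x - 2*I*x - 2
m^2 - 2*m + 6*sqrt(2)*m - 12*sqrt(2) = (m - 2)*(m + 6*sqrt(2))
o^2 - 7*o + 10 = (o - 5)*(o - 2)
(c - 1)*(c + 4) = c^2 + 3*c - 4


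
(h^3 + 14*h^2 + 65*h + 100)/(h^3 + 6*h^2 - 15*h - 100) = (h + 4)/(h - 4)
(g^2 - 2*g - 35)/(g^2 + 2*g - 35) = (g^2 - 2*g - 35)/(g^2 + 2*g - 35)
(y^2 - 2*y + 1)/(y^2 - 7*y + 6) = (y - 1)/(y - 6)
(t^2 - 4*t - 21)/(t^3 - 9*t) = (t - 7)/(t*(t - 3))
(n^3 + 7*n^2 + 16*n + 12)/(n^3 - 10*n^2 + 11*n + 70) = (n^2 + 5*n + 6)/(n^2 - 12*n + 35)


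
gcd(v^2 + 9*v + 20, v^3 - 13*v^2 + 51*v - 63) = 1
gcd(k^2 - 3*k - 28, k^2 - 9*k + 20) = 1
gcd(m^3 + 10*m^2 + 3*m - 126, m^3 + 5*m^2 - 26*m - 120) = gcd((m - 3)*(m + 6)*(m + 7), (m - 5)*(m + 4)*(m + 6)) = m + 6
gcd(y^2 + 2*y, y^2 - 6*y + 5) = 1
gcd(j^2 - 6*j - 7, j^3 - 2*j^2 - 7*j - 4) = j + 1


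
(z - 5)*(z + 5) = z^2 - 25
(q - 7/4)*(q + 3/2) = q^2 - q/4 - 21/8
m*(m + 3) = m^2 + 3*m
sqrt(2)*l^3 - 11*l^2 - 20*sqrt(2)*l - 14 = (l - 7*sqrt(2))*(l + sqrt(2))*(sqrt(2)*l + 1)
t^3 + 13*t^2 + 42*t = t*(t + 6)*(t + 7)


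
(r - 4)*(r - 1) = r^2 - 5*r + 4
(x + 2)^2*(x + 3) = x^3 + 7*x^2 + 16*x + 12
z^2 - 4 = (z - 2)*(z + 2)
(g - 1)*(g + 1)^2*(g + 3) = g^4 + 4*g^3 + 2*g^2 - 4*g - 3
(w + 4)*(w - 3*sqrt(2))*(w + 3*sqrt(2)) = w^3 + 4*w^2 - 18*w - 72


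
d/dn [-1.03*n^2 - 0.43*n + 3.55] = -2.06*n - 0.43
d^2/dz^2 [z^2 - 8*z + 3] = 2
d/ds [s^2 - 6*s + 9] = 2*s - 6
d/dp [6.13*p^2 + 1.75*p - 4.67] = 12.26*p + 1.75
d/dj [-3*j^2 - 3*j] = -6*j - 3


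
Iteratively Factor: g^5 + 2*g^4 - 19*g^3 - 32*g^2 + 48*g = (g + 3)*(g^4 - g^3 - 16*g^2 + 16*g) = (g - 1)*(g + 3)*(g^3 - 16*g) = (g - 4)*(g - 1)*(g + 3)*(g^2 + 4*g) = g*(g - 4)*(g - 1)*(g + 3)*(g + 4)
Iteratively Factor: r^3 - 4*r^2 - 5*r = (r)*(r^2 - 4*r - 5) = r*(r - 5)*(r + 1)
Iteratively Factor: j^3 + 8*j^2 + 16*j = (j + 4)*(j^2 + 4*j) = (j + 4)^2*(j)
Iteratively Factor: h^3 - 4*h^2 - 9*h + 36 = (h - 4)*(h^2 - 9) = (h - 4)*(h - 3)*(h + 3)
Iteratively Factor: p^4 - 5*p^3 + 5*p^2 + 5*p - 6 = (p - 3)*(p^3 - 2*p^2 - p + 2) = (p - 3)*(p - 2)*(p^2 - 1) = (p - 3)*(p - 2)*(p - 1)*(p + 1)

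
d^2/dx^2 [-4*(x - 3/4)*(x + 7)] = -8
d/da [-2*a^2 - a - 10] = -4*a - 1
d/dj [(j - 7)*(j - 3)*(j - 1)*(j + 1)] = 4*j^3 - 30*j^2 + 40*j + 10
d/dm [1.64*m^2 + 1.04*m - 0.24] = 3.28*m + 1.04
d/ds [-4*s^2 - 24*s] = -8*s - 24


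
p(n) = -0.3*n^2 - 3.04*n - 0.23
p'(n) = -0.6*n - 3.04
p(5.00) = -22.93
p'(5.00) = -6.04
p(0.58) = -2.09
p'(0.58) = -3.39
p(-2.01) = 4.67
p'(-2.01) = -1.83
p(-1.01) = 2.53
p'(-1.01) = -2.43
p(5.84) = -28.22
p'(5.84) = -6.54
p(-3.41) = 6.65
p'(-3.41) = -0.99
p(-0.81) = 2.04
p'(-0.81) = -2.55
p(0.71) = -2.54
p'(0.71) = -3.47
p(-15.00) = -22.13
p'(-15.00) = 5.96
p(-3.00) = 6.19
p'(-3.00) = -1.24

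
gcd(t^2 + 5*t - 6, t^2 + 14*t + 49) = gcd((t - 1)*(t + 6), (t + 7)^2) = 1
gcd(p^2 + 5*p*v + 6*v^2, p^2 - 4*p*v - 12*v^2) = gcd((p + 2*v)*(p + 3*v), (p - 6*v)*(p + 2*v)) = p + 2*v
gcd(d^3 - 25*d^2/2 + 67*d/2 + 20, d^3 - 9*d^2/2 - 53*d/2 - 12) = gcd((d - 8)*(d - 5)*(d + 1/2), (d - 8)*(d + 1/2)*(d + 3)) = d^2 - 15*d/2 - 4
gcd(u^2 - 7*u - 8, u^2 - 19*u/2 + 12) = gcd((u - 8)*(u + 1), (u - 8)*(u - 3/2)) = u - 8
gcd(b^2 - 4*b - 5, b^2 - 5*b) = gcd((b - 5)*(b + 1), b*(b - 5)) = b - 5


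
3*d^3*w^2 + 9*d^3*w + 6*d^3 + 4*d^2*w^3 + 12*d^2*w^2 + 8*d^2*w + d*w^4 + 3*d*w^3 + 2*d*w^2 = (d + w)*(3*d + w)*(w + 2)*(d*w + d)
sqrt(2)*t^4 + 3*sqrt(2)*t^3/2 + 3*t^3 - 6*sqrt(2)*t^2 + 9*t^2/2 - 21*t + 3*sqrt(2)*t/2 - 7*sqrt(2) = (t - 2)*(t + 7/2)*(t + sqrt(2))*(sqrt(2)*t + 1)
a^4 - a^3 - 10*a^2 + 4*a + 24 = (a - 3)*(a - 2)*(a + 2)^2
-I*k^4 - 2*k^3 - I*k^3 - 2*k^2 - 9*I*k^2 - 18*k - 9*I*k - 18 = (k - 3*I)*(k - 2*I)*(k + 3*I)*(-I*k - I)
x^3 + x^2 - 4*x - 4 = (x - 2)*(x + 1)*(x + 2)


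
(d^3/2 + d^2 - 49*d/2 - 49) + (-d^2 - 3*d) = d^3/2 - 55*d/2 - 49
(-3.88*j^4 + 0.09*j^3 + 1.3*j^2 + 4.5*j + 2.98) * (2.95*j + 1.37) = -11.446*j^5 - 5.0501*j^4 + 3.9583*j^3 + 15.056*j^2 + 14.956*j + 4.0826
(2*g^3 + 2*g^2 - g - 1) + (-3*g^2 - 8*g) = 2*g^3 - g^2 - 9*g - 1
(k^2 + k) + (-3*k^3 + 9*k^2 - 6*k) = -3*k^3 + 10*k^2 - 5*k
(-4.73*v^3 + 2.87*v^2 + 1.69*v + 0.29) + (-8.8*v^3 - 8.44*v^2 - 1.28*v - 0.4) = -13.53*v^3 - 5.57*v^2 + 0.41*v - 0.11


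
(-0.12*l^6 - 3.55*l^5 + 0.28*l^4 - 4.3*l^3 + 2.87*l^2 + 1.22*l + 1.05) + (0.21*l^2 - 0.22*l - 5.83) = -0.12*l^6 - 3.55*l^5 + 0.28*l^4 - 4.3*l^3 + 3.08*l^2 + 1.0*l - 4.78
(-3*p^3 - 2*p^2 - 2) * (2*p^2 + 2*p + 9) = -6*p^5 - 10*p^4 - 31*p^3 - 22*p^2 - 4*p - 18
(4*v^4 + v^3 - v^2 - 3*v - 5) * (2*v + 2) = 8*v^5 + 10*v^4 - 8*v^2 - 16*v - 10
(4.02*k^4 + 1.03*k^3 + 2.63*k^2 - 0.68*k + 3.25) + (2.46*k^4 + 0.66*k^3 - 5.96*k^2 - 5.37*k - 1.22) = 6.48*k^4 + 1.69*k^3 - 3.33*k^2 - 6.05*k + 2.03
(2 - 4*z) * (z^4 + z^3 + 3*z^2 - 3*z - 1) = -4*z^5 - 2*z^4 - 10*z^3 + 18*z^2 - 2*z - 2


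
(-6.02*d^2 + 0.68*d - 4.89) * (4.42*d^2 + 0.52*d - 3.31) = -26.6084*d^4 - 0.1248*d^3 - 1.334*d^2 - 4.7936*d + 16.1859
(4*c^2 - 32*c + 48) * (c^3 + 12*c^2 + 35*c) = 4*c^5 + 16*c^4 - 196*c^3 - 544*c^2 + 1680*c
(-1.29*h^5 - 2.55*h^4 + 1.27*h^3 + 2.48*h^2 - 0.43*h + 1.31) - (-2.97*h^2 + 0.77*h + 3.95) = -1.29*h^5 - 2.55*h^4 + 1.27*h^3 + 5.45*h^2 - 1.2*h - 2.64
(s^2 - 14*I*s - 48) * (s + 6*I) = s^3 - 8*I*s^2 + 36*s - 288*I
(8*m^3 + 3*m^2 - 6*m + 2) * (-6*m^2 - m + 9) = -48*m^5 - 26*m^4 + 105*m^3 + 21*m^2 - 56*m + 18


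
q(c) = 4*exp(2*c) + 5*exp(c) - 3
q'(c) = 8*exp(2*c) + 5*exp(c)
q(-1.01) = -0.65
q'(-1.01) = 2.88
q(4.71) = 49882.59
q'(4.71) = 99215.92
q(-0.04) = 5.50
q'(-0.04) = 12.19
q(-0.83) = -0.06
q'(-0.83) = 3.70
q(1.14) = 51.74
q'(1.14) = 93.85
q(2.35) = 489.22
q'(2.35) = 932.01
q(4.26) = 20407.26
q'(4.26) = 40466.48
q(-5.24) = -2.97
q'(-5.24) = 0.03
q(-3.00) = -2.74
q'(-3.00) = 0.27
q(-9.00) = -3.00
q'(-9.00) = 0.00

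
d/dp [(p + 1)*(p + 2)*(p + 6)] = 3*p^2 + 18*p + 20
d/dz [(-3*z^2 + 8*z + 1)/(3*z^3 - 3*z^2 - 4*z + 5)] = (9*z^4 - 48*z^3 + 27*z^2 - 24*z + 44)/(9*z^6 - 18*z^5 - 15*z^4 + 54*z^3 - 14*z^2 - 40*z + 25)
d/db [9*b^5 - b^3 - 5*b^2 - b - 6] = 45*b^4 - 3*b^2 - 10*b - 1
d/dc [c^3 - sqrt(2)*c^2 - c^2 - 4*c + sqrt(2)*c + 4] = 3*c^2 - 2*sqrt(2)*c - 2*c - 4 + sqrt(2)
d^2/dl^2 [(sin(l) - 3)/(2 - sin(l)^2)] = (9*sin(l)^5 - 12*sin(l)^4 - 6*sin(l)^2 - 11*sin(l)/2 - sin(5*l)/2 + 12)/(sin(l)^2 - 2)^3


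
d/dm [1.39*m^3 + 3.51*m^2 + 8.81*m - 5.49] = 4.17*m^2 + 7.02*m + 8.81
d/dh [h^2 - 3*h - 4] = 2*h - 3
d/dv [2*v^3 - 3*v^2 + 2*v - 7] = 6*v^2 - 6*v + 2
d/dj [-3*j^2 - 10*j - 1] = -6*j - 10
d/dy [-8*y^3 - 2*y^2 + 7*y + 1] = -24*y^2 - 4*y + 7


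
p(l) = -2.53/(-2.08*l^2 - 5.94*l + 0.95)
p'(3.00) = -0.04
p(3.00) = 0.07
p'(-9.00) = 0.01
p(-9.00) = 0.02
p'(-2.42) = 1.06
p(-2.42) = -0.80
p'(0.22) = -82.87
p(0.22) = 5.53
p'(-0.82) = -0.33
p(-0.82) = -0.57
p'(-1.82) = 0.17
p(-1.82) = -0.52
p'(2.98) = -0.04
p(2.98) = 0.07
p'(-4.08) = 0.31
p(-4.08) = 0.27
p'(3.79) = -0.02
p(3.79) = 0.05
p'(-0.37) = -1.36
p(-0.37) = -0.88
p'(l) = -2.53*(4.16*l + 5.94)/(-2.08*l^2 - 5.94*l + 0.95)^2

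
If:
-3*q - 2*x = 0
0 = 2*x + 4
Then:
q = 4/3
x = -2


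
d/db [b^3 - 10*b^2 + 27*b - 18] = 3*b^2 - 20*b + 27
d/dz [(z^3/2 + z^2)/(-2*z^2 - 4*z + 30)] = z*(-z^3 - 4*z^2 + 41*z + 60)/(4*(z^4 + 4*z^3 - 26*z^2 - 60*z + 225))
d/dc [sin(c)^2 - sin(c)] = sin(2*c) - cos(c)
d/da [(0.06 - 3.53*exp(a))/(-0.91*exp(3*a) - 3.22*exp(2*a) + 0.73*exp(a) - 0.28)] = (-6.4246*exp(3*a) - 11.2028*exp(2*a) + 0.3864*exp(a) + 0.9446)*exp(a)/(0.8281*exp(6*a) + 5.8604*exp(5*a) + 9.0398*exp(4*a) - 4.1916*exp(3*a) + 2.3361*exp(2*a) - 0.4088*exp(a) + 0.0784)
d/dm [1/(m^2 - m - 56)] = (1 - 2*m)/(-m^2 + m + 56)^2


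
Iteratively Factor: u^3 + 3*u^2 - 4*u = (u - 1)*(u^2 + 4*u) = (u - 1)*(u + 4)*(u)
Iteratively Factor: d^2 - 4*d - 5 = (d + 1)*(d - 5)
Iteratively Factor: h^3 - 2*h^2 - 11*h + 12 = (h - 4)*(h^2 + 2*h - 3) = (h - 4)*(h - 1)*(h + 3)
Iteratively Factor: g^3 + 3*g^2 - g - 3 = (g - 1)*(g^2 + 4*g + 3) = (g - 1)*(g + 3)*(g + 1)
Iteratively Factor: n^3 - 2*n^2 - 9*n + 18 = (n + 3)*(n^2 - 5*n + 6) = (n - 2)*(n + 3)*(n - 3)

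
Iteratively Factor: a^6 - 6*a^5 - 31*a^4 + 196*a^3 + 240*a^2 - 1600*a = (a + 4)*(a^5 - 10*a^4 + 9*a^3 + 160*a^2 - 400*a) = (a - 5)*(a + 4)*(a^4 - 5*a^3 - 16*a^2 + 80*a) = a*(a - 5)*(a + 4)*(a^3 - 5*a^2 - 16*a + 80) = a*(a - 5)*(a - 4)*(a + 4)*(a^2 - a - 20) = a*(a - 5)*(a - 4)*(a + 4)^2*(a - 5)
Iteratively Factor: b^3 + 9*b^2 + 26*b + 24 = (b + 4)*(b^2 + 5*b + 6) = (b + 2)*(b + 4)*(b + 3)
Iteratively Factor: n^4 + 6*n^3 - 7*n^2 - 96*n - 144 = (n - 4)*(n^3 + 10*n^2 + 33*n + 36) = (n - 4)*(n + 4)*(n^2 + 6*n + 9) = (n - 4)*(n + 3)*(n + 4)*(n + 3)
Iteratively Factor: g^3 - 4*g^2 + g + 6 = (g + 1)*(g^2 - 5*g + 6) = (g - 2)*(g + 1)*(g - 3)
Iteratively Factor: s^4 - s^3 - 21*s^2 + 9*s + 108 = (s - 3)*(s^3 + 2*s^2 - 15*s - 36) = (s - 4)*(s - 3)*(s^2 + 6*s + 9) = (s - 4)*(s - 3)*(s + 3)*(s + 3)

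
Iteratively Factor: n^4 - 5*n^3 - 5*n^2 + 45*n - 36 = (n + 3)*(n^3 - 8*n^2 + 19*n - 12) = (n - 4)*(n + 3)*(n^2 - 4*n + 3) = (n - 4)*(n - 3)*(n + 3)*(n - 1)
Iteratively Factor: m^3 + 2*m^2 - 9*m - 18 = (m - 3)*(m^2 + 5*m + 6) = (m - 3)*(m + 2)*(m + 3)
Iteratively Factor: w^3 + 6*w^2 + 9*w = (w + 3)*(w^2 + 3*w) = (w + 3)^2*(w)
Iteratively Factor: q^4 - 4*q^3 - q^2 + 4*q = (q + 1)*(q^3 - 5*q^2 + 4*q) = q*(q + 1)*(q^2 - 5*q + 4) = q*(q - 4)*(q + 1)*(q - 1)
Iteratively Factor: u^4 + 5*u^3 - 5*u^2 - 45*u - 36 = (u + 4)*(u^3 + u^2 - 9*u - 9) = (u + 3)*(u + 4)*(u^2 - 2*u - 3) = (u - 3)*(u + 3)*(u + 4)*(u + 1)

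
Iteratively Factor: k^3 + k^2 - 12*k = (k - 3)*(k^2 + 4*k) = (k - 3)*(k + 4)*(k)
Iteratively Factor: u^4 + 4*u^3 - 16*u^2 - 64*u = (u + 4)*(u^3 - 16*u) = (u + 4)^2*(u^2 - 4*u) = u*(u + 4)^2*(u - 4)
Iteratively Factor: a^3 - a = (a - 1)*(a^2 + a) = (a - 1)*(a + 1)*(a)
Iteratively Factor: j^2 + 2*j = (j)*(j + 2)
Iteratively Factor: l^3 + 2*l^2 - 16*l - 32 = (l + 4)*(l^2 - 2*l - 8) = (l + 2)*(l + 4)*(l - 4)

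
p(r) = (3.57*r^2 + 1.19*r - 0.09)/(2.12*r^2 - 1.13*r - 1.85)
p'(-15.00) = -0.01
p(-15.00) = 1.60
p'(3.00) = -0.52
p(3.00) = 2.57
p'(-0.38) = 1.31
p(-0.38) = 0.02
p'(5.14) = -0.10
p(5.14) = 2.08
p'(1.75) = -6.31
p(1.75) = 4.85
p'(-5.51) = -0.03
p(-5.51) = 1.48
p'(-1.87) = -0.02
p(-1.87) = 1.32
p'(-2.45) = -0.05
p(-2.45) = 1.35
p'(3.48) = -0.32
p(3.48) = 2.38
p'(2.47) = -1.08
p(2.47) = 2.97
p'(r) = (1.13 - 4.24*r)*(3.57*r^2 + 1.19*r - 0.09)/(2.12*r^2 - 1.13*r - 1.85)^2 + (7.14*r + 1.19)/(2.12*r^2 - 1.13*r - 1.85)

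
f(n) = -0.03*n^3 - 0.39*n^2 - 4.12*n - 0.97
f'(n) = -0.09*n^2 - 0.78*n - 4.12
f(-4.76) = 13.04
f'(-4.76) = -2.45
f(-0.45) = 0.81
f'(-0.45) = -3.79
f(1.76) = -9.59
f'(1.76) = -5.77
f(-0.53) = 1.11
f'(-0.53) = -3.73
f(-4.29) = 11.90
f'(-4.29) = -2.43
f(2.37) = -13.32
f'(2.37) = -6.47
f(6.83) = -56.86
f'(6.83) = -13.65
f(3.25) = -19.51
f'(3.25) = -7.61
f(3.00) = -17.65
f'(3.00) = -7.27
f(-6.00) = 16.19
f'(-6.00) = -2.68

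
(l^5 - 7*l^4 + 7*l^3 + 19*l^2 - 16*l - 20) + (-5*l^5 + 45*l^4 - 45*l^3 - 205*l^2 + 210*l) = -4*l^5 + 38*l^4 - 38*l^3 - 186*l^2 + 194*l - 20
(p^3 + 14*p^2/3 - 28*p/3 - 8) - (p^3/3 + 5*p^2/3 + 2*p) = 2*p^3/3 + 3*p^2 - 34*p/3 - 8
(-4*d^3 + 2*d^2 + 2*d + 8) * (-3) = 12*d^3 - 6*d^2 - 6*d - 24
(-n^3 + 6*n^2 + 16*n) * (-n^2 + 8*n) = n^5 - 14*n^4 + 32*n^3 + 128*n^2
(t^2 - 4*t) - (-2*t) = t^2 - 2*t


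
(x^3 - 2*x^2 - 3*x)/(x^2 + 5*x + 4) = x*(x - 3)/(x + 4)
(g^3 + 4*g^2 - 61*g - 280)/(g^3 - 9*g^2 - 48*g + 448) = (g + 5)/(g - 8)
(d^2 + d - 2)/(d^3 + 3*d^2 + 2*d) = (d - 1)/(d*(d + 1))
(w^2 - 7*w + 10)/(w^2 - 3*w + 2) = (w - 5)/(w - 1)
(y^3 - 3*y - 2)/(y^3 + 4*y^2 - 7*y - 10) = (y + 1)/(y + 5)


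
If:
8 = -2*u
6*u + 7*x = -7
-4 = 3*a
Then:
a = -4/3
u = -4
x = 17/7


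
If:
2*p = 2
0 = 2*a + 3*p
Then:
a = -3/2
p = 1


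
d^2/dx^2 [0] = 0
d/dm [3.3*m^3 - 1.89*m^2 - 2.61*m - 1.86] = 9.9*m^2 - 3.78*m - 2.61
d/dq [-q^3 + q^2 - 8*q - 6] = -3*q^2 + 2*q - 8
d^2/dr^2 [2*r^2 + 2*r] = 4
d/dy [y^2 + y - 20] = 2*y + 1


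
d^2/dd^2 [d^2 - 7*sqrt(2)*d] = 2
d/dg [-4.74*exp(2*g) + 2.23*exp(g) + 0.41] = (2.23 - 9.48*exp(g))*exp(g)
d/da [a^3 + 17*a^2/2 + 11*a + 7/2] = 3*a^2 + 17*a + 11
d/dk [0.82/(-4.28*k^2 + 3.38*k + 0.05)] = (7.0192*k - 2.7716)/(-4.28*k^2 + 3.38*k + 0.05)^2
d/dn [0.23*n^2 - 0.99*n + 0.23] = 0.46*n - 0.99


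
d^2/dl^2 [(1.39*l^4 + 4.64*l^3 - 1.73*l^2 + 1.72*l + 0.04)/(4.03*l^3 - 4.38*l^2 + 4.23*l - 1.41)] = (113.553728*l^6 - 414.107742*l^5 + 519.703428*l^4 - 229.58535*l^3 + 57.198384*l^2 - 11.468376*l + 14.575734)/(65.450827*l^9 - 213.405426*l^8 + 438.036417*l^7 - 600.719211*l^6 + 609.106041*l^5 - 460.479492*l^4 + 256.4649*l^3 - 101.810601*l^2 + 25.228989*l - 2.803221)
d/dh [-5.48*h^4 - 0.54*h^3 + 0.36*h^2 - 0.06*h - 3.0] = -21.92*h^3 - 1.62*h^2 + 0.72*h - 0.06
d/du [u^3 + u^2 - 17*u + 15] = 3*u^2 + 2*u - 17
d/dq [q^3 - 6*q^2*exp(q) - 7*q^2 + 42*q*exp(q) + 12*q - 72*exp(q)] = -6*q^2*exp(q) + 3*q^2 + 30*q*exp(q) - 14*q - 30*exp(q) + 12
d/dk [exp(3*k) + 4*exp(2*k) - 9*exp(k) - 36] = (3*exp(2*k) + 8*exp(k) - 9)*exp(k)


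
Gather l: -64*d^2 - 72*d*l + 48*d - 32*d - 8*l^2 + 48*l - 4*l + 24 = -64*d^2 + 16*d - 8*l^2 + l*(44 - 72*d) + 24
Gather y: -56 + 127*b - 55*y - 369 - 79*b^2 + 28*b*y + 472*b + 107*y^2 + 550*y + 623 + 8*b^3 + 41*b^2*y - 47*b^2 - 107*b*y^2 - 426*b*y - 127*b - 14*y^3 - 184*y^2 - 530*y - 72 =8*b^3 - 126*b^2 + 472*b - 14*y^3 + y^2*(-107*b - 77) + y*(41*b^2 - 398*b - 35) + 126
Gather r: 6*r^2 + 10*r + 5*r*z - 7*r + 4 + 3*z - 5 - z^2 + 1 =6*r^2 + r*(5*z + 3) - z^2 + 3*z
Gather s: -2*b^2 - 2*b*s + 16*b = -2*b^2 - 2*b*s + 16*b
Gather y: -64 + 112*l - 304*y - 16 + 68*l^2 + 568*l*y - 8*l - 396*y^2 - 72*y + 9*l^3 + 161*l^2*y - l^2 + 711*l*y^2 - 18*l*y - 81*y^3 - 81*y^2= 9*l^3 + 67*l^2 + 104*l - 81*y^3 + y^2*(711*l - 477) + y*(161*l^2 + 550*l - 376) - 80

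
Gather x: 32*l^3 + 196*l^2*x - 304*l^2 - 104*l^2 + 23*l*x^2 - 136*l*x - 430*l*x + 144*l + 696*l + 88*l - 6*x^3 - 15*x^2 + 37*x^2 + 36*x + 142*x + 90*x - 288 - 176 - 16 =32*l^3 - 408*l^2 + 928*l - 6*x^3 + x^2*(23*l + 22) + x*(196*l^2 - 566*l + 268) - 480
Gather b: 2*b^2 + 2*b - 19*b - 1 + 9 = 2*b^2 - 17*b + 8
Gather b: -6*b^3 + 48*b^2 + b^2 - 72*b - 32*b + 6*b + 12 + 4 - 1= -6*b^3 + 49*b^2 - 98*b + 15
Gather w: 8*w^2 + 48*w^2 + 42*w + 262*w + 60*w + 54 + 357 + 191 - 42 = 56*w^2 + 364*w + 560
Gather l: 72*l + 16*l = 88*l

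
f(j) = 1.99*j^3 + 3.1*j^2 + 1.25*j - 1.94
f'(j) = 5.97*j^2 + 6.2*j + 1.25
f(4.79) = 293.88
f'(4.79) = 167.92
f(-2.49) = -16.55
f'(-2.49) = 22.83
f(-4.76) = -152.27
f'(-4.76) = 107.00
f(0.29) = -1.27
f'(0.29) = 3.55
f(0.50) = -0.29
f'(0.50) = 5.84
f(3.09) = 90.23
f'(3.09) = 77.41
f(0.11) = -1.76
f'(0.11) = 2.00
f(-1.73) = -5.13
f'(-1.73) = 8.39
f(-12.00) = -3009.26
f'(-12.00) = 786.53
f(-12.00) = -3009.26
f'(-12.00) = 786.53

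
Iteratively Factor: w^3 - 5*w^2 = (w - 5)*(w^2) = w*(w - 5)*(w)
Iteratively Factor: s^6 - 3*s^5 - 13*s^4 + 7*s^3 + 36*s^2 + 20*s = (s - 5)*(s^5 + 2*s^4 - 3*s^3 - 8*s^2 - 4*s) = (s - 5)*(s + 1)*(s^4 + s^3 - 4*s^2 - 4*s) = s*(s - 5)*(s + 1)*(s^3 + s^2 - 4*s - 4) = s*(s - 5)*(s + 1)^2*(s^2 - 4) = s*(s - 5)*(s + 1)^2*(s + 2)*(s - 2)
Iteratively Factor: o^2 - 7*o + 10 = (o - 5)*(o - 2)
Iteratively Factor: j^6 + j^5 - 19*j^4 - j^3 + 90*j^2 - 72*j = (j + 4)*(j^5 - 3*j^4 - 7*j^3 + 27*j^2 - 18*j) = (j - 3)*(j + 4)*(j^4 - 7*j^2 + 6*j) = (j - 3)*(j - 2)*(j + 4)*(j^3 + 2*j^2 - 3*j) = (j - 3)*(j - 2)*(j - 1)*(j + 4)*(j^2 + 3*j) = (j - 3)*(j - 2)*(j - 1)*(j + 3)*(j + 4)*(j)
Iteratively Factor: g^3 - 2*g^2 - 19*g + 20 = (g + 4)*(g^2 - 6*g + 5) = (g - 5)*(g + 4)*(g - 1)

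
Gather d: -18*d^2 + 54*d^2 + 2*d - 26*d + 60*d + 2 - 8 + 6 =36*d^2 + 36*d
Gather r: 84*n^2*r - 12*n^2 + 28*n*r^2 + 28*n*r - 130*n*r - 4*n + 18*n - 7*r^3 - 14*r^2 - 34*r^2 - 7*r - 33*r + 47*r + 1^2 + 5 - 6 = -12*n^2 + 14*n - 7*r^3 + r^2*(28*n - 48) + r*(84*n^2 - 102*n + 7)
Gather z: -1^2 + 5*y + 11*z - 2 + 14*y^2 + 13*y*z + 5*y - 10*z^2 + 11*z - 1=14*y^2 + 10*y - 10*z^2 + z*(13*y + 22) - 4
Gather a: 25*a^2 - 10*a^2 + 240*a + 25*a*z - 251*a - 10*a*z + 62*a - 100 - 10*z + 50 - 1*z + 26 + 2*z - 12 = 15*a^2 + a*(15*z + 51) - 9*z - 36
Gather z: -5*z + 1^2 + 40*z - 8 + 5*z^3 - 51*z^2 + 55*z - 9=5*z^3 - 51*z^2 + 90*z - 16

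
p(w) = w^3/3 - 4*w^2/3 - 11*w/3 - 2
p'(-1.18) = 0.87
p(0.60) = -4.61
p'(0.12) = -3.97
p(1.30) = -8.29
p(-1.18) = -0.08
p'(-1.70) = 3.76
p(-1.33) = -0.27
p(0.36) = -3.48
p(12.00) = 338.00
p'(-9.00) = 101.33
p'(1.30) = -5.44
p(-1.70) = -1.26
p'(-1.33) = 1.65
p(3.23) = -16.52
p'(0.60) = -4.91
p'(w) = w^2 - 8*w/3 - 11/3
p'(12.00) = 108.33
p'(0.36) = -4.50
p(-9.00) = -320.00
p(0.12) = -2.46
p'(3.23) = -1.85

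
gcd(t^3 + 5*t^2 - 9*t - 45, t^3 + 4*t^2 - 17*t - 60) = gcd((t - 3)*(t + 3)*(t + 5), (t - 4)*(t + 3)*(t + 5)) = t^2 + 8*t + 15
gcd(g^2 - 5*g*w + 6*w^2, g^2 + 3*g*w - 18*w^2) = -g + 3*w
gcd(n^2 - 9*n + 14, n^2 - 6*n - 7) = n - 7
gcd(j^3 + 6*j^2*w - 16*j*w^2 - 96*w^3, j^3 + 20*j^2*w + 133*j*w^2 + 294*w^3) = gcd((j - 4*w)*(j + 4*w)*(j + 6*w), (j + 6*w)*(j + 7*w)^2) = j + 6*w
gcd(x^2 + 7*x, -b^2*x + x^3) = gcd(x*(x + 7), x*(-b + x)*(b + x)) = x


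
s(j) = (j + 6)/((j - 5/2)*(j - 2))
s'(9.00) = -0.08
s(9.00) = 0.33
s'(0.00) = 1.28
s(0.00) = 1.20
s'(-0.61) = 0.59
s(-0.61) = 0.66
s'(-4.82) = 0.03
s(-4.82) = 0.02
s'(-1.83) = 0.18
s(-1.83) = 0.25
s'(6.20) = -0.33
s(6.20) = 0.79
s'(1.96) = 9941.70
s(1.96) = 368.52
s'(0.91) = 6.74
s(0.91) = 3.99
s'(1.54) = 57.17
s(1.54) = 17.07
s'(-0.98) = 0.40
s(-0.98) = 0.48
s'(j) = 1/((j - 5/2)*(j - 2)) - (j + 6)/((j - 5/2)*(j - 2)^2) - (j + 6)/((j - 5/2)^2*(j - 2)) = 4*(-j^2 - 12*j + 32)/(4*j^4 - 36*j^3 + 121*j^2 - 180*j + 100)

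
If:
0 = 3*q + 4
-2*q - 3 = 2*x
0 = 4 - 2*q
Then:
No Solution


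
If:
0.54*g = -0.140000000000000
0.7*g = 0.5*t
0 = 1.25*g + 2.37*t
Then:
No Solution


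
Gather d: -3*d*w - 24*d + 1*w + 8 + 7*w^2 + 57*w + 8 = d*(-3*w - 24) + 7*w^2 + 58*w + 16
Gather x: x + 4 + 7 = x + 11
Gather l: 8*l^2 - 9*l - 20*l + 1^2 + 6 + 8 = 8*l^2 - 29*l + 15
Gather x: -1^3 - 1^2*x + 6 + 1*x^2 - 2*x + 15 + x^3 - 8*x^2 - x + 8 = x^3 - 7*x^2 - 4*x + 28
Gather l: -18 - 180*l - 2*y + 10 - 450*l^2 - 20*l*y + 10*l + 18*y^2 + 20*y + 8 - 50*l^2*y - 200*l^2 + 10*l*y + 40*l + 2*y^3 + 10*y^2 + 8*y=l^2*(-50*y - 650) + l*(-10*y - 130) + 2*y^3 + 28*y^2 + 26*y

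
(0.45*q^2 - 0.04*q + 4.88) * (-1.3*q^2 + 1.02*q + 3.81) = -0.585*q^4 + 0.511*q^3 - 4.6703*q^2 + 4.8252*q + 18.5928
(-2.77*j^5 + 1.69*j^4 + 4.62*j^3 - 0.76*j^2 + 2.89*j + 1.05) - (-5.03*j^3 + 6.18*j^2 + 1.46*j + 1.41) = -2.77*j^5 + 1.69*j^4 + 9.65*j^3 - 6.94*j^2 + 1.43*j - 0.36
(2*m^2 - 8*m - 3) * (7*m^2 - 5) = 14*m^4 - 56*m^3 - 31*m^2 + 40*m + 15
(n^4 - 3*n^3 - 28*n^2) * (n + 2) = n^5 - n^4 - 34*n^3 - 56*n^2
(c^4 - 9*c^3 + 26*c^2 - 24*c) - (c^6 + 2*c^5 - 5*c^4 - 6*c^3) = -c^6 - 2*c^5 + 6*c^4 - 3*c^3 + 26*c^2 - 24*c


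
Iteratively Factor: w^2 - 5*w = (w - 5)*(w)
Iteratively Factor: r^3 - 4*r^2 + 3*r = (r - 1)*(r^2 - 3*r) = (r - 3)*(r - 1)*(r)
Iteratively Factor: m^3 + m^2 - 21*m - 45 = (m + 3)*(m^2 - 2*m - 15) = (m + 3)^2*(m - 5)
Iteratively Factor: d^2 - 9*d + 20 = (d - 5)*(d - 4)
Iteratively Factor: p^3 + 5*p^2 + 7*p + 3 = (p + 1)*(p^2 + 4*p + 3) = (p + 1)*(p + 3)*(p + 1)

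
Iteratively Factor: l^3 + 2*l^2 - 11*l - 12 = (l + 1)*(l^2 + l - 12) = (l - 3)*(l + 1)*(l + 4)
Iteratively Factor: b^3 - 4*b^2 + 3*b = (b - 3)*(b^2 - b) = (b - 3)*(b - 1)*(b)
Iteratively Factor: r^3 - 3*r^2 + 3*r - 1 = (r - 1)*(r^2 - 2*r + 1) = (r - 1)^2*(r - 1)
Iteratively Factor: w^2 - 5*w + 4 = (w - 4)*(w - 1)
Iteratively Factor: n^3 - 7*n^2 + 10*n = (n)*(n^2 - 7*n + 10) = n*(n - 2)*(n - 5)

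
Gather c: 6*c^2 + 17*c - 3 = 6*c^2 + 17*c - 3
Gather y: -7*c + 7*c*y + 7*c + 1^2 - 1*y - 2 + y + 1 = 7*c*y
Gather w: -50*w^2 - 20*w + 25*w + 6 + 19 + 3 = -50*w^2 + 5*w + 28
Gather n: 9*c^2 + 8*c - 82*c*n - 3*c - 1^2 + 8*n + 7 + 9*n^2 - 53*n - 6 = 9*c^2 + 5*c + 9*n^2 + n*(-82*c - 45)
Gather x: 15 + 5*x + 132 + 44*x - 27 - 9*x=40*x + 120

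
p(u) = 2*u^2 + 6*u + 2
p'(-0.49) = 4.04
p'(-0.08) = 5.68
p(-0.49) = -0.46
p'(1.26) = 11.04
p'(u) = 4*u + 6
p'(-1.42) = 0.32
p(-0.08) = 1.53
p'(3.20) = 18.80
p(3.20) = 41.68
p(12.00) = 362.00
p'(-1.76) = -1.04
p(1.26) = 12.74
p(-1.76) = -2.36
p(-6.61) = 49.72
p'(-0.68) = 3.28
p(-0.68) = -1.16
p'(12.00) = 54.00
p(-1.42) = -2.49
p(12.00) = 362.00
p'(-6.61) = -20.44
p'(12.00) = 54.00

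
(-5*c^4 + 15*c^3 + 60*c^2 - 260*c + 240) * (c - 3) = -5*c^5 + 30*c^4 + 15*c^3 - 440*c^2 + 1020*c - 720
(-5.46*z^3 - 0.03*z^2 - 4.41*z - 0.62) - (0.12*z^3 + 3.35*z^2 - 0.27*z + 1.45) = -5.58*z^3 - 3.38*z^2 - 4.14*z - 2.07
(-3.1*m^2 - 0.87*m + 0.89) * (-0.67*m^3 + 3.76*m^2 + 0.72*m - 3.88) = 2.077*m^5 - 11.0731*m^4 - 6.0995*m^3 + 14.748*m^2 + 4.0164*m - 3.4532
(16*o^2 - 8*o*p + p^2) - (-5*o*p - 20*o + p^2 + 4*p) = 16*o^2 - 3*o*p + 20*o - 4*p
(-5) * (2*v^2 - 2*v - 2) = -10*v^2 + 10*v + 10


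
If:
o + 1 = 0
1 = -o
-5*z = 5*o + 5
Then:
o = -1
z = 0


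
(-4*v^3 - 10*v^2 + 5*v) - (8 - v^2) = -4*v^3 - 9*v^2 + 5*v - 8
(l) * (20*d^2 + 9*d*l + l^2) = 20*d^2*l + 9*d*l^2 + l^3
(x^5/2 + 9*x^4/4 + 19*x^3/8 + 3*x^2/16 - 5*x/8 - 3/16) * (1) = x^5/2 + 9*x^4/4 + 19*x^3/8 + 3*x^2/16 - 5*x/8 - 3/16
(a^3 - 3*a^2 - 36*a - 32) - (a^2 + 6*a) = a^3 - 4*a^2 - 42*a - 32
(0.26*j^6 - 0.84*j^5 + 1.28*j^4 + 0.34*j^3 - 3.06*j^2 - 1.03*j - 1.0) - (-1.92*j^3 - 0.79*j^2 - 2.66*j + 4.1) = 0.26*j^6 - 0.84*j^5 + 1.28*j^4 + 2.26*j^3 - 2.27*j^2 + 1.63*j - 5.1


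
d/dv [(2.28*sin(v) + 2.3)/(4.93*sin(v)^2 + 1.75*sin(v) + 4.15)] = (-11.2404*sin(v)^2 - 22.678*sin(v) + 5.437)*cos(v)/(24.3049*sin(v)^4 + 17.255*sin(v)^3 + 43.9815*sin(v)^2 + 14.525*sin(v) + 17.2225)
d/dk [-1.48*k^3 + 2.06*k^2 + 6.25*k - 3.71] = -4.44*k^2 + 4.12*k + 6.25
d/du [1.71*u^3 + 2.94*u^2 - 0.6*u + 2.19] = 5.13*u^2 + 5.88*u - 0.6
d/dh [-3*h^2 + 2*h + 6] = 2 - 6*h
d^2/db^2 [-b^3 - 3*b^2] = -6*b - 6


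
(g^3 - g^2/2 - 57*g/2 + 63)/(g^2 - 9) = (g^2 + 5*g/2 - 21)/(g + 3)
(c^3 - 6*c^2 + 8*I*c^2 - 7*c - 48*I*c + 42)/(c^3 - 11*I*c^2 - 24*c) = (c^3 + c^2*(-6 + 8*I) + c*(-7 - 48*I) + 42)/(c*(c^2 - 11*I*c - 24))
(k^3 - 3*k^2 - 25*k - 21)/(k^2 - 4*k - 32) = (-k^3 + 3*k^2 + 25*k + 21)/(-k^2 + 4*k + 32)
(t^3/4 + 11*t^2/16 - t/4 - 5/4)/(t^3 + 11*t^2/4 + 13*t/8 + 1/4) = (4*t^2 + 3*t - 10)/(2*(8*t^2 + 6*t + 1))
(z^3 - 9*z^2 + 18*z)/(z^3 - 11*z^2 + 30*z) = (z - 3)/(z - 5)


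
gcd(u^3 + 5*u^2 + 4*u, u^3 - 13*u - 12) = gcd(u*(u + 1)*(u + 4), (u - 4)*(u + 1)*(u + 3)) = u + 1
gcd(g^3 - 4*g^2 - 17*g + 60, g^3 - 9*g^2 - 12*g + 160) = g^2 - g - 20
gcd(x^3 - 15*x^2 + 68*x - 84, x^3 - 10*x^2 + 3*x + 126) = x^2 - 13*x + 42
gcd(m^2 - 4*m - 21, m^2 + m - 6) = m + 3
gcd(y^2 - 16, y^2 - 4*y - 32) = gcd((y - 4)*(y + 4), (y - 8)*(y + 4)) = y + 4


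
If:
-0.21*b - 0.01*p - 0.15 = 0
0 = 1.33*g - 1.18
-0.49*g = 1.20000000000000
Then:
No Solution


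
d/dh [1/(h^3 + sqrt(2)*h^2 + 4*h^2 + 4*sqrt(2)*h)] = (-3*h^2 - 8*h - 2*sqrt(2)*h - 4*sqrt(2))/(h^2*(h^2 + sqrt(2)*h + 4*h + 4*sqrt(2))^2)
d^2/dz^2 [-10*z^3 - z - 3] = -60*z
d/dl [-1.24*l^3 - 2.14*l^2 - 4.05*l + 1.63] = -3.72*l^2 - 4.28*l - 4.05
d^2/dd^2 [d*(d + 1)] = 2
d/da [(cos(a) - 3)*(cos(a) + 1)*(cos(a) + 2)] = (7 - 3*cos(a)^2)*sin(a)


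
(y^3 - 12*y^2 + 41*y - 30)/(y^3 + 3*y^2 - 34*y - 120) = (y^2 - 6*y + 5)/(y^2 + 9*y + 20)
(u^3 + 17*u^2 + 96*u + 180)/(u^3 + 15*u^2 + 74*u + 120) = (u + 6)/(u + 4)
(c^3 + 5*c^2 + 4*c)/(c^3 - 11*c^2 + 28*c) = (c^2 + 5*c + 4)/(c^2 - 11*c + 28)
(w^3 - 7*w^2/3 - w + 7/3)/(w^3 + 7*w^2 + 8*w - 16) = (3*w^2 - 4*w - 7)/(3*(w^2 + 8*w + 16))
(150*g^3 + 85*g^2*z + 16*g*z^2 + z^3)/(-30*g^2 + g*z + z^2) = (25*g^2 + 10*g*z + z^2)/(-5*g + z)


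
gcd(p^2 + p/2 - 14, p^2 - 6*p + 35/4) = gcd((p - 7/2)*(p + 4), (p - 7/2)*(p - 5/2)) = p - 7/2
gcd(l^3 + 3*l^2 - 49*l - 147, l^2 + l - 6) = l + 3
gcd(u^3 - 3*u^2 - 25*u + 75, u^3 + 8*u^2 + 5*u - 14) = 1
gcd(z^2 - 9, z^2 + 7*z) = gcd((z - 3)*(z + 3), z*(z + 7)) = 1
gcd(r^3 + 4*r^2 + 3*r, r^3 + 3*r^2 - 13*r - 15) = r + 1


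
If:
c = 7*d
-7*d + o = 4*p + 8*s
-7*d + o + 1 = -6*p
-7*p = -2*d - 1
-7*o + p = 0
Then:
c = 644/257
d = 92/257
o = 9/257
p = 63/257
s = -887/2056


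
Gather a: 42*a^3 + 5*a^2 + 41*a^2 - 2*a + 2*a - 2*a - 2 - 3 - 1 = 42*a^3 + 46*a^2 - 2*a - 6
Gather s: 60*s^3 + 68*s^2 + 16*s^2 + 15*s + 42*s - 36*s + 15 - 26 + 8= 60*s^3 + 84*s^2 + 21*s - 3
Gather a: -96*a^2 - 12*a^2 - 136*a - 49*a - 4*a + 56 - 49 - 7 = -108*a^2 - 189*a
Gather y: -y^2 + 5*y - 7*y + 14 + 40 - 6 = -y^2 - 2*y + 48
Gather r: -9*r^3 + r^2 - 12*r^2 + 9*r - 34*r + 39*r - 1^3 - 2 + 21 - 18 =-9*r^3 - 11*r^2 + 14*r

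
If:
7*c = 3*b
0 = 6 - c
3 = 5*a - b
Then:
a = 17/5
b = 14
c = 6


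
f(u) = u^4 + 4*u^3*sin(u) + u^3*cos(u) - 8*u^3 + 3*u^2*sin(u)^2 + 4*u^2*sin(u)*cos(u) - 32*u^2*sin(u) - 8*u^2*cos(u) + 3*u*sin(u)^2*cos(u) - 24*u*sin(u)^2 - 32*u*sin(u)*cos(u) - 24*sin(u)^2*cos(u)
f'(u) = -u^3*sin(u) + 4*u^3*cos(u) + 4*u^3 - 4*u^2*sin(u)^2 + 6*u^2*sin(u)*cos(u) + 20*u^2*sin(u) + 4*u^2*cos(u)^2 - 29*u^2*cos(u) - 24*u^2 - 3*u*sin(u)^3 + 38*u*sin(u)^2 + 6*u*sin(u)*cos(u)^2 - 40*u*sin(u)*cos(u) - 64*u*sin(u) - 32*u*cos(u)^2 - 16*u*cos(u) + 24*sin(u)^3 + 3*sin(u)^2*cos(u) - 24*sin(u)^2 - 48*sin(u)*cos(u)^2 - 32*sin(u)*cos(u)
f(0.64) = -31.93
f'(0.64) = -95.82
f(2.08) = -130.84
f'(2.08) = 1.85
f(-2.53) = 465.48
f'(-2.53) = -130.80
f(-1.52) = 159.10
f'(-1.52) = -340.12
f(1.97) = -130.52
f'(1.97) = -7.86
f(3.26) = -98.10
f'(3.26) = 38.91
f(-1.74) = 237.98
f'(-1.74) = -369.73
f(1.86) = -129.05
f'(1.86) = -19.05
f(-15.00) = 96158.93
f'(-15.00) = -8470.83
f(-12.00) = 26575.78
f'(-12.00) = -15740.24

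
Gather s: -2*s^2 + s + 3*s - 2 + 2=-2*s^2 + 4*s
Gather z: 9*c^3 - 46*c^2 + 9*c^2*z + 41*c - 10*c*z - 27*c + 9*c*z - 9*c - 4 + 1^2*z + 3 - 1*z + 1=9*c^3 - 46*c^2 + 5*c + z*(9*c^2 - c)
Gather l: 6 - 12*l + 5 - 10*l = 11 - 22*l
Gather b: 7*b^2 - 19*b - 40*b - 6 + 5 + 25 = 7*b^2 - 59*b + 24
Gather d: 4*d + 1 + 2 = 4*d + 3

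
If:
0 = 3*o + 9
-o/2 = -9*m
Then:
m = -1/6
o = -3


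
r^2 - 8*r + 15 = (r - 5)*(r - 3)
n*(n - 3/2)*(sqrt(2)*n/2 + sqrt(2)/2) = sqrt(2)*n^3/2 - sqrt(2)*n^2/4 - 3*sqrt(2)*n/4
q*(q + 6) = q^2 + 6*q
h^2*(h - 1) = h^3 - h^2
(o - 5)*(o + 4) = o^2 - o - 20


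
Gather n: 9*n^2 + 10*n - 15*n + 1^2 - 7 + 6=9*n^2 - 5*n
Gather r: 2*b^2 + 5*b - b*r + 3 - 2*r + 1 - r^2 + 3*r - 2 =2*b^2 + 5*b - r^2 + r*(1 - b) + 2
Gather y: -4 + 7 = 3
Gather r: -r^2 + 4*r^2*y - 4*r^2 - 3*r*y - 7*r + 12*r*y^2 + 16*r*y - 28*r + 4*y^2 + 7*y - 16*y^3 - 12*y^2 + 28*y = r^2*(4*y - 5) + r*(12*y^2 + 13*y - 35) - 16*y^3 - 8*y^2 + 35*y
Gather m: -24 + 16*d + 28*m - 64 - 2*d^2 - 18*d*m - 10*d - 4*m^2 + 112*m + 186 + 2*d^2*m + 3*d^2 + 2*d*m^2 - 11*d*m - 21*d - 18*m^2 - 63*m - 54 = d^2 - 15*d + m^2*(2*d - 22) + m*(2*d^2 - 29*d + 77) + 44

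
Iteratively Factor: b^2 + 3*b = (b + 3)*(b)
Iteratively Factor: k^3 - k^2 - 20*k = (k - 5)*(k^2 + 4*k) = k*(k - 5)*(k + 4)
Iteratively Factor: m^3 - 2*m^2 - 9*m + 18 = (m - 2)*(m^2 - 9) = (m - 3)*(m - 2)*(m + 3)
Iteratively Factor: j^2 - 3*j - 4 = (j + 1)*(j - 4)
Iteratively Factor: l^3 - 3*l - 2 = (l + 1)*(l^2 - l - 2) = (l + 1)^2*(l - 2)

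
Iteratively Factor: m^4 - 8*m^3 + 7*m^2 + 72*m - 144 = (m - 4)*(m^3 - 4*m^2 - 9*m + 36) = (m - 4)^2*(m^2 - 9) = (m - 4)^2*(m + 3)*(m - 3)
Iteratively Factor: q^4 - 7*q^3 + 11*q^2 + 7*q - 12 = (q + 1)*(q^3 - 8*q^2 + 19*q - 12) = (q - 1)*(q + 1)*(q^2 - 7*q + 12) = (q - 3)*(q - 1)*(q + 1)*(q - 4)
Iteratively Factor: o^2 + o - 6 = (o - 2)*(o + 3)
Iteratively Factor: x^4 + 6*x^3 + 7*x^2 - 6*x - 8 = (x + 1)*(x^3 + 5*x^2 + 2*x - 8) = (x + 1)*(x + 2)*(x^2 + 3*x - 4) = (x - 1)*(x + 1)*(x + 2)*(x + 4)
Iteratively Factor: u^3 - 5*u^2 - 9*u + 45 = (u - 5)*(u^2 - 9) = (u - 5)*(u - 3)*(u + 3)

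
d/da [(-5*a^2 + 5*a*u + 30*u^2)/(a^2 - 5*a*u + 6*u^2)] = 20*u/(a^2 - 4*a*u + 4*u^2)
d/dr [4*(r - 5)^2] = 8*r - 40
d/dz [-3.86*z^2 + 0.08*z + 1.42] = 0.08 - 7.72*z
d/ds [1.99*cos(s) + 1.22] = -1.99*sin(s)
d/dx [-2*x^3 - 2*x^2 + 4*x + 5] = -6*x^2 - 4*x + 4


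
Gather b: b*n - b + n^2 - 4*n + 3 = b*(n - 1) + n^2 - 4*n + 3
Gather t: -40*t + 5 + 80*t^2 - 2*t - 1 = 80*t^2 - 42*t + 4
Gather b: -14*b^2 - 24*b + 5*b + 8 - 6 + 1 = -14*b^2 - 19*b + 3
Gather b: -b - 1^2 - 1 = -b - 2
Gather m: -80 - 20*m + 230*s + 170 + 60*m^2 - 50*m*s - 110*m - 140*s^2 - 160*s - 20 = 60*m^2 + m*(-50*s - 130) - 140*s^2 + 70*s + 70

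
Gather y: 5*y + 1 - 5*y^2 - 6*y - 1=-5*y^2 - y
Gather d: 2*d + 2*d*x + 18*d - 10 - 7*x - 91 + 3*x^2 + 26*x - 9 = d*(2*x + 20) + 3*x^2 + 19*x - 110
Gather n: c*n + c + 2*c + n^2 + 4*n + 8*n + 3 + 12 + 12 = 3*c + n^2 + n*(c + 12) + 27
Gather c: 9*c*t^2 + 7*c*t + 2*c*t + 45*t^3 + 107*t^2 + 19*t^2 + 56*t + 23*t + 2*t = c*(9*t^2 + 9*t) + 45*t^3 + 126*t^2 + 81*t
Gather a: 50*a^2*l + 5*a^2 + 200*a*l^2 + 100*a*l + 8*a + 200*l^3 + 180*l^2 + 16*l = a^2*(50*l + 5) + a*(200*l^2 + 100*l + 8) + 200*l^3 + 180*l^2 + 16*l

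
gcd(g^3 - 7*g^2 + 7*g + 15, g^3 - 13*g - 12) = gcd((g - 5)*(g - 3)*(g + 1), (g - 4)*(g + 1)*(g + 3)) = g + 1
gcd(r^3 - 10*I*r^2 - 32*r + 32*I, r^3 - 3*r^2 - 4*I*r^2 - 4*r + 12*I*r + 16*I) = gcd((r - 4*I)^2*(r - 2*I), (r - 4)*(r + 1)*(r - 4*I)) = r - 4*I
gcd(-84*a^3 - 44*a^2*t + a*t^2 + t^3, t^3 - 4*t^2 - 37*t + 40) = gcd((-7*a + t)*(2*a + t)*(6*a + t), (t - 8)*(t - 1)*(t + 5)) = 1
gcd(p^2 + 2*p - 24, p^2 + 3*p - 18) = p + 6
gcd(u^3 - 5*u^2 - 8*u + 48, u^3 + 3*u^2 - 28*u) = u - 4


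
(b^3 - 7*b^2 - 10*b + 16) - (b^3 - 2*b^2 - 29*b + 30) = -5*b^2 + 19*b - 14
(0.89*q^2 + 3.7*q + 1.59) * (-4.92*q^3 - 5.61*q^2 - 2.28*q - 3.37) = -4.3788*q^5 - 23.1969*q^4 - 30.609*q^3 - 20.3552*q^2 - 16.0942*q - 5.3583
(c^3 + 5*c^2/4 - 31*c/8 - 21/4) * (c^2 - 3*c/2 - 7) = c^5 - c^4/4 - 51*c^3/4 - 131*c^2/16 + 35*c + 147/4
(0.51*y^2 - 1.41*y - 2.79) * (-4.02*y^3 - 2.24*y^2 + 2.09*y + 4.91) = -2.0502*y^5 + 4.5258*y^4 + 15.4401*y^3 + 5.8068*y^2 - 12.7542*y - 13.6989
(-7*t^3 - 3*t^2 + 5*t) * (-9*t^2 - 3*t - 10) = 63*t^5 + 48*t^4 + 34*t^3 + 15*t^2 - 50*t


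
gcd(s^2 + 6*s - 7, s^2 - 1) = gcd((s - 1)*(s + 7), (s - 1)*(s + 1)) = s - 1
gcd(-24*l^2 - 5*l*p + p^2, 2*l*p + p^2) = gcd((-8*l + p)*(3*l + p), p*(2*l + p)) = 1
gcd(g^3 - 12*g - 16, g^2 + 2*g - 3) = 1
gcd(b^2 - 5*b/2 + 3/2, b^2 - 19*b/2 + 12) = b - 3/2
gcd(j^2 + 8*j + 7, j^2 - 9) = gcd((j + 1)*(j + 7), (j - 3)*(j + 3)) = 1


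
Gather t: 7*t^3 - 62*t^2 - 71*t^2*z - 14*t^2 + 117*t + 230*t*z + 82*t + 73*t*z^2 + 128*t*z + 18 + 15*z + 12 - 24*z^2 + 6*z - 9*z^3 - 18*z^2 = 7*t^3 + t^2*(-71*z - 76) + t*(73*z^2 + 358*z + 199) - 9*z^3 - 42*z^2 + 21*z + 30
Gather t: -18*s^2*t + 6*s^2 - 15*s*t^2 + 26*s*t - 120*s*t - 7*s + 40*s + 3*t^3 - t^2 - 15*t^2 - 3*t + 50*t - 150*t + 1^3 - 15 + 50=6*s^2 + 33*s + 3*t^3 + t^2*(-15*s - 16) + t*(-18*s^2 - 94*s - 103) + 36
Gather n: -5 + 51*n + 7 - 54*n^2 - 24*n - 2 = -54*n^2 + 27*n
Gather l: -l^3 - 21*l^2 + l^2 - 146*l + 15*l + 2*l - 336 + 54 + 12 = -l^3 - 20*l^2 - 129*l - 270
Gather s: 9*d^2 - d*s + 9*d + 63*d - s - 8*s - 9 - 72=9*d^2 + 72*d + s*(-d - 9) - 81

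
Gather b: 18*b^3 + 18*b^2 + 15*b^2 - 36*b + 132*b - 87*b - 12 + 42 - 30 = 18*b^3 + 33*b^2 + 9*b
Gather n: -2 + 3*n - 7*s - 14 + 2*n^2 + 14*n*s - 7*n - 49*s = 2*n^2 + n*(14*s - 4) - 56*s - 16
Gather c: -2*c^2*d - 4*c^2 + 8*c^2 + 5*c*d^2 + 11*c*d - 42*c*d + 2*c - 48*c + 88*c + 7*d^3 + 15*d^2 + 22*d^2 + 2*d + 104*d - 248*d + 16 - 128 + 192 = c^2*(4 - 2*d) + c*(5*d^2 - 31*d + 42) + 7*d^3 + 37*d^2 - 142*d + 80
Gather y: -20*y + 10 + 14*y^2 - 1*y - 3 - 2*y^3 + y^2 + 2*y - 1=-2*y^3 + 15*y^2 - 19*y + 6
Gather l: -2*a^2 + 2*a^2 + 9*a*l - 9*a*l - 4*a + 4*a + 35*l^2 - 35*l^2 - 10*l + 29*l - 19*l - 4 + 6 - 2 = 0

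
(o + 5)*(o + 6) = o^2 + 11*o + 30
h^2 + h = h*(h + 1)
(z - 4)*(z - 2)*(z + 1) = z^3 - 5*z^2 + 2*z + 8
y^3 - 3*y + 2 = (y - 1)^2*(y + 2)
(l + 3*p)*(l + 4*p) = l^2 + 7*l*p + 12*p^2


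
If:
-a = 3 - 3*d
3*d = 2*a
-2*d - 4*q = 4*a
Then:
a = 3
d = 2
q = -4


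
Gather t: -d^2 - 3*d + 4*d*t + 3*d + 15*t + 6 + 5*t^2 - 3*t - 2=-d^2 + 5*t^2 + t*(4*d + 12) + 4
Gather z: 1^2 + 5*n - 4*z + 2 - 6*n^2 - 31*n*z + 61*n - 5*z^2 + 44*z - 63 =-6*n^2 + 66*n - 5*z^2 + z*(40 - 31*n) - 60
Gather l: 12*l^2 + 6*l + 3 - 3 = 12*l^2 + 6*l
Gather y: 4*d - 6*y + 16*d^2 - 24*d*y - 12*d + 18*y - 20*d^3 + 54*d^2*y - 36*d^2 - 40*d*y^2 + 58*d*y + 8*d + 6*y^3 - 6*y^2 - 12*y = -20*d^3 - 20*d^2 + 6*y^3 + y^2*(-40*d - 6) + y*(54*d^2 + 34*d)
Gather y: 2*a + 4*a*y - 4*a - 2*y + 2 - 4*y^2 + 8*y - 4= -2*a - 4*y^2 + y*(4*a + 6) - 2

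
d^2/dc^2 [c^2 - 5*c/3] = 2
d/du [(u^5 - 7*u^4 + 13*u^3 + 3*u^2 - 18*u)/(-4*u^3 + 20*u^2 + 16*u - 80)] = (-u^5 + 7*u^4 + 5*u^3 - 66*u^2 + 30*u + 45)/(2*(u^4 - 6*u^3 - 11*u^2 + 60*u + 100))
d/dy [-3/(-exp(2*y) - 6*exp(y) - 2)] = 6*(-exp(y) - 3)*exp(y)/(exp(2*y) + 6*exp(y) + 2)^2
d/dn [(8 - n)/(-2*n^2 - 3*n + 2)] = 2*(-n^2 + 16*n + 11)/(4*n^4 + 12*n^3 + n^2 - 12*n + 4)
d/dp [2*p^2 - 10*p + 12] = 4*p - 10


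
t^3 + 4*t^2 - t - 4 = (t - 1)*(t + 1)*(t + 4)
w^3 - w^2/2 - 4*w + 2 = (w - 2)*(w - 1/2)*(w + 2)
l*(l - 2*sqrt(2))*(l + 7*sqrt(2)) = l^3 + 5*sqrt(2)*l^2 - 28*l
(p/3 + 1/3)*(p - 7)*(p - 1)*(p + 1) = p^4/3 - 2*p^3 - 8*p^2/3 + 2*p + 7/3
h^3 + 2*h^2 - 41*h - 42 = (h - 6)*(h + 1)*(h + 7)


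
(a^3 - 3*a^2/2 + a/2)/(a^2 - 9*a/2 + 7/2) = a*(2*a - 1)/(2*a - 7)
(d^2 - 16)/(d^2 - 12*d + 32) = (d + 4)/(d - 8)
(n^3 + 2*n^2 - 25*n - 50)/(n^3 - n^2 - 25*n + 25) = (n + 2)/(n - 1)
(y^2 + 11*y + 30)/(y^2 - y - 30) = (y + 6)/(y - 6)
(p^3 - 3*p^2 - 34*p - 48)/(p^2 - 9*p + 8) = (p^2 + 5*p + 6)/(p - 1)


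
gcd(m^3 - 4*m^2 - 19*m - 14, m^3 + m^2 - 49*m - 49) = m^2 - 6*m - 7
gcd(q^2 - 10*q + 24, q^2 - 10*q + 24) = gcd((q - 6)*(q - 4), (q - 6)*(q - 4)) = q^2 - 10*q + 24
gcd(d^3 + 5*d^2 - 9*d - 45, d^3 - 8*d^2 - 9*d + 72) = d^2 - 9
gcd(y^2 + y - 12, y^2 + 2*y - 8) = y + 4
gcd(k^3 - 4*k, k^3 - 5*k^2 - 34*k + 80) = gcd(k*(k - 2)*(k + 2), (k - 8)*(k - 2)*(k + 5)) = k - 2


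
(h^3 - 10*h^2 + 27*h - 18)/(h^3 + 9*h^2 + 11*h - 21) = (h^2 - 9*h + 18)/(h^2 + 10*h + 21)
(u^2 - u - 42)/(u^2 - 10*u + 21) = (u + 6)/(u - 3)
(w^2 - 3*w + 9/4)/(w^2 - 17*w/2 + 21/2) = (w - 3/2)/(w - 7)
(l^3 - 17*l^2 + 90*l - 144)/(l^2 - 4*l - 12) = (l^2 - 11*l + 24)/(l + 2)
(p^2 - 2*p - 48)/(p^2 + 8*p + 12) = (p - 8)/(p + 2)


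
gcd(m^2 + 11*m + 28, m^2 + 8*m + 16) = m + 4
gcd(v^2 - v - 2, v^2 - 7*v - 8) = v + 1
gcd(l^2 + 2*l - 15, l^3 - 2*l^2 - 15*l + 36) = l - 3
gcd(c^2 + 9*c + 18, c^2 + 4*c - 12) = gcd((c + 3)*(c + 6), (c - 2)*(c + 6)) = c + 6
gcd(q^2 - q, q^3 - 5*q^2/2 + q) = q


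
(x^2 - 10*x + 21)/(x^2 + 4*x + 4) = (x^2 - 10*x + 21)/(x^2 + 4*x + 4)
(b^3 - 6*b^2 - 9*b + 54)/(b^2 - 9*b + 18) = b + 3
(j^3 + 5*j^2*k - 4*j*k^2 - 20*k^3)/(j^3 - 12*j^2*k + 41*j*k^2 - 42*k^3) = (j^2 + 7*j*k + 10*k^2)/(j^2 - 10*j*k + 21*k^2)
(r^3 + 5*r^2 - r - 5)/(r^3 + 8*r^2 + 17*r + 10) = (r - 1)/(r + 2)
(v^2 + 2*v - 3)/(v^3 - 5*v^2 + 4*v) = (v + 3)/(v*(v - 4))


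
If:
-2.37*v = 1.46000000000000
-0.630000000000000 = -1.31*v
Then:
No Solution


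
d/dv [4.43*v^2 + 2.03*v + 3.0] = 8.86*v + 2.03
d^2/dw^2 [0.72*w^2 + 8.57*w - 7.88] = 1.44000000000000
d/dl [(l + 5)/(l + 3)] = -2/(l + 3)^2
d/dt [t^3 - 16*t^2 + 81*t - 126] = 3*t^2 - 32*t + 81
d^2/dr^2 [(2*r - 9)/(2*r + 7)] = -128/(2*r + 7)^3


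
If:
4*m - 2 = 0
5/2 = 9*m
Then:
No Solution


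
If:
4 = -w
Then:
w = -4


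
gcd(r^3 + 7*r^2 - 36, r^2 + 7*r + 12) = r + 3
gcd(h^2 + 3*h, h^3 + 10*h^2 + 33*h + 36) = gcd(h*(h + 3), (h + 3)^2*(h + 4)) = h + 3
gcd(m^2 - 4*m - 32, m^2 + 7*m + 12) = m + 4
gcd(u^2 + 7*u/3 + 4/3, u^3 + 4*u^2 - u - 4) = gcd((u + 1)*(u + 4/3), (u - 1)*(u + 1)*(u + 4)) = u + 1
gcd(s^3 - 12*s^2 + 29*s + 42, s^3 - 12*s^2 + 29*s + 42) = s^3 - 12*s^2 + 29*s + 42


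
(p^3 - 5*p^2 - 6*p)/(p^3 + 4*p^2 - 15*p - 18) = p*(p - 6)/(p^2 + 3*p - 18)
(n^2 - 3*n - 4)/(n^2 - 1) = (n - 4)/(n - 1)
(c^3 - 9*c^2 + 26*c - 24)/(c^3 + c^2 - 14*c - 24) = (c^2 - 5*c + 6)/(c^2 + 5*c + 6)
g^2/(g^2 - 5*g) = g/(g - 5)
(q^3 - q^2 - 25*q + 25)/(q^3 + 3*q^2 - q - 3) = (q^2 - 25)/(q^2 + 4*q + 3)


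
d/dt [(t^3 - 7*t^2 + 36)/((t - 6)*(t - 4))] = (t^2 - 8*t + 10)/(t^2 - 8*t + 16)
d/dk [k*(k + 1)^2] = (k + 1)*(3*k + 1)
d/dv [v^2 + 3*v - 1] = 2*v + 3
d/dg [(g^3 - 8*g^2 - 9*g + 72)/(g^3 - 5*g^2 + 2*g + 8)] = (3*g^4 + 22*g^3 - 253*g^2 + 592*g - 216)/(g^6 - 10*g^5 + 29*g^4 - 4*g^3 - 76*g^2 + 32*g + 64)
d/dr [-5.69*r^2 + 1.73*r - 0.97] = 1.73 - 11.38*r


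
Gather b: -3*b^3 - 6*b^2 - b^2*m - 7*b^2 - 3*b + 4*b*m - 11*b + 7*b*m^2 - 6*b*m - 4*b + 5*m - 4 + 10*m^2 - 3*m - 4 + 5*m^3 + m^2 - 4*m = -3*b^3 + b^2*(-m - 13) + b*(7*m^2 - 2*m - 18) + 5*m^3 + 11*m^2 - 2*m - 8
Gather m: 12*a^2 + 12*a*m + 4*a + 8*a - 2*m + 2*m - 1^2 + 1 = 12*a^2 + 12*a*m + 12*a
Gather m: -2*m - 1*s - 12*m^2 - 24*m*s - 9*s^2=-12*m^2 + m*(-24*s - 2) - 9*s^2 - s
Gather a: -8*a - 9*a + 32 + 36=68 - 17*a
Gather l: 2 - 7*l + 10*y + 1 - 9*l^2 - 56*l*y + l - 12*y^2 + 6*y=-9*l^2 + l*(-56*y - 6) - 12*y^2 + 16*y + 3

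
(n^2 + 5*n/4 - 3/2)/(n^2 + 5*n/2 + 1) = (4*n - 3)/(2*(2*n + 1))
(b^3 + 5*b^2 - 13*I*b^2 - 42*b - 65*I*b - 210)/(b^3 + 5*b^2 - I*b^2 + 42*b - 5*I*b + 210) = (b - 6*I)/(b + 6*I)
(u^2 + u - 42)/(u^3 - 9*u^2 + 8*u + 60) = (u + 7)/(u^2 - 3*u - 10)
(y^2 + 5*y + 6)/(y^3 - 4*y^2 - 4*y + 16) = (y + 3)/(y^2 - 6*y + 8)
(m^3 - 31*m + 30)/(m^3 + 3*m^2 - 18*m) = (m^2 - 6*m + 5)/(m*(m - 3))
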